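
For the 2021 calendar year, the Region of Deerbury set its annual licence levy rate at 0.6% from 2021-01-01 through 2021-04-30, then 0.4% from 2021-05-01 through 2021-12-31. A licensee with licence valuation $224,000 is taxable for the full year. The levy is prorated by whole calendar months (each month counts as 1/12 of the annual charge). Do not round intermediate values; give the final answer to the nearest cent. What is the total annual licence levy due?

2021-01-01 to 2021-04-30: 4 months at 0.6% → $224,000 × 0.6% × 4/12 = $448.0000
2021-05-01 to 2021-12-31: 8 months at 0.4% → $224,000 × 0.4% × 8/12 = $597.3333
Total = $1,045.3333

$1,045.33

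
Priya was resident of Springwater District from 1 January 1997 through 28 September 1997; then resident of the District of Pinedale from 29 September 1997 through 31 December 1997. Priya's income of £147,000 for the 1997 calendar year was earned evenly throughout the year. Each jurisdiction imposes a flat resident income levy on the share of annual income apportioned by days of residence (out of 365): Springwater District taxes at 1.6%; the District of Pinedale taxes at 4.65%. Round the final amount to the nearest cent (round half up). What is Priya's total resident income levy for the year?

£3,506.65

Springwater District, 1 January – 28 September 1997: 271 days → £147,000 × 1.6% × 271/365 = £1,746.2795
The District of Pinedale, 29 September – 31 December 1997: 94 days → £147,000 × 4.65% × 94/365 = £1,760.3753
Total = £3,506.6548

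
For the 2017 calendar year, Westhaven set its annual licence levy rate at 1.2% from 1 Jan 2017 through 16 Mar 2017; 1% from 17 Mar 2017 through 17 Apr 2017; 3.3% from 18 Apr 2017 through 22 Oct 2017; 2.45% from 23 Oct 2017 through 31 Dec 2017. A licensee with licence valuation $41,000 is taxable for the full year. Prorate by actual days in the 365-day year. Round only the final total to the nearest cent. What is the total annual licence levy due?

$1,026.57

1 Jan – 16 Mar 2017: 75 days at 1.2% → $41,000 × 1.2% × 75/365 = $101.0959
17 Mar – 17 Apr 2017: 32 days at 1% → $41,000 × 1% × 32/365 = $35.9452
18 Apr – 22 Oct 2017: 188 days at 3.3% → $41,000 × 3.3% × 188/365 = $696.8877
23 Oct – 31 Dec 2017: 70 days at 2.45% → $41,000 × 2.45% × 70/365 = $192.6438
Total = $1,026.5726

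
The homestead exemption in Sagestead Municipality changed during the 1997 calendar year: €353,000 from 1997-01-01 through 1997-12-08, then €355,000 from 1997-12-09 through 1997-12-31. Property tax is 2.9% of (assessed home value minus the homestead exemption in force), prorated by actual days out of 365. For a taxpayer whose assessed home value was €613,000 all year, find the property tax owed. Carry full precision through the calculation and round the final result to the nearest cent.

€7,536.35

1997-01-01 to 1997-12-08: 342 days, exemption €353,000 → (€613,000 − €353,000) × 2.9% × 342/365 = €7,064.8767
1997-12-09 to 1997-12-31: 23 days, exemption €355,000 → (€613,000 − €355,000) × 2.9% × 23/365 = €471.4685
Total = €7,536.3452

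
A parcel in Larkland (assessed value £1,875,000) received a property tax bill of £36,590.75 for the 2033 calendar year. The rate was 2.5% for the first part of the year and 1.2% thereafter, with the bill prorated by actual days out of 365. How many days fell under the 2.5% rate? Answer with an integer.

Let d = days at the first rate; then 365 − d days at the second rate.
£1,875,000 × [2.5%·d + 1.2%·(365−d)] / 365 = £36,590.75
Solving gives d = 211, so the new rate took effect on 31 July 2033.

211 days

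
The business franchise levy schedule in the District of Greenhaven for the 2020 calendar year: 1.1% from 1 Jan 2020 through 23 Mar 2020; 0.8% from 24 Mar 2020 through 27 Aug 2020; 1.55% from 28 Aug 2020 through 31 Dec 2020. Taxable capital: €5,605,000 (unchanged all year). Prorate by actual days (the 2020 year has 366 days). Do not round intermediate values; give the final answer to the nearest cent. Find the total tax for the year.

€63,125.16

1 Jan – 23 Mar 2020: 83 days at 1.1% → €5,605,000 × 1.1% × 83/366 = €13,981.8716
24 Mar – 27 Aug 2020: 157 days at 0.8% → €5,605,000 × 0.8% × 157/366 = €19,234.6448
28 Aug – 31 Dec 2020: 126 days at 1.55% → €5,605,000 × 1.55% × 126/366 = €29,908.6475
Total = €63,125.1639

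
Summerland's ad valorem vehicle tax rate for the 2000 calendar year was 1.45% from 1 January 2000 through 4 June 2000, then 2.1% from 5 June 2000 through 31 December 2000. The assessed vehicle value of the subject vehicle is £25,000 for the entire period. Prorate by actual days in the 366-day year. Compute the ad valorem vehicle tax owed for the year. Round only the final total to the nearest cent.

1 January – 4 June 2000: 156 days at 1.45% → £25,000 × 1.45% × 156/366 = £154.5082
5 June – 31 December 2000: 210 days at 2.1% → £25,000 × 2.1% × 210/366 = £301.2295
Total = £455.7377

£455.74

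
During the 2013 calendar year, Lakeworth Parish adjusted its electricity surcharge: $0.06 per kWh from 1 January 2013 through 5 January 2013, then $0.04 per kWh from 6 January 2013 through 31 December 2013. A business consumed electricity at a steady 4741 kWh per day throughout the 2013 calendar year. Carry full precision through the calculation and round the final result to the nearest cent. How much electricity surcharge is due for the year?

$69692.70

1 January – 5 January 2013: 5 days × 4741 kWh/day = 23,705 kWh at $0.06/kWh → $1422.30
6 January – 31 December 2013: 360 days × 4741 kWh/day = 1,706,760 kWh at $0.04/kWh → $68270.40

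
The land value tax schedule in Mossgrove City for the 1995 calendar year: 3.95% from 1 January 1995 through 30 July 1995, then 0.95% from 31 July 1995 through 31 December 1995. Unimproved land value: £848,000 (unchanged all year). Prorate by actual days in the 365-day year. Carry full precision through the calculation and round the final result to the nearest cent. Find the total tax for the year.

£22,762.41

1 January – 30 July 1995: 211 days at 3.95% → £848,000 × 3.95% × 211/365 = £19,363.4411
31 July – 31 December 1995: 154 days at 0.95% → £848,000 × 0.95% × 154/365 = £3,398.9699
Total = £22,762.4110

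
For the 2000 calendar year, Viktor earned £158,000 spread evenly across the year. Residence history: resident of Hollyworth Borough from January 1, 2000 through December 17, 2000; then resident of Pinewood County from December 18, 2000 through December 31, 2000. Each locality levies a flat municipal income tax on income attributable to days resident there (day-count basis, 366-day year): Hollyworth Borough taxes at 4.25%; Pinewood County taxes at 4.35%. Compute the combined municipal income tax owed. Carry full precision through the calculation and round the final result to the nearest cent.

£6,721.04

Hollyworth Borough, January 1 – December 17, 2000: 352 days → £158,000 × 4.25% × 352/366 = £6,458.1421
Pinewood County, December 18 – December 31, 2000: 14 days → £158,000 × 4.35% × 14/366 = £262.9016
Total = £6,721.0437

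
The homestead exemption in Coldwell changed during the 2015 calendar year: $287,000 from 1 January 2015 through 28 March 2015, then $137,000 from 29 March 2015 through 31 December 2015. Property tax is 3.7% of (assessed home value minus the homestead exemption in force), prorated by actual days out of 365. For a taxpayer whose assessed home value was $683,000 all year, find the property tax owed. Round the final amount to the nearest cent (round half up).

$18,879.12

1 January – 28 March 2015: 87 days, exemption $287,000 → ($683,000 − $287,000) × 3.7% × 87/365 = $3,492.3945
29 March – 31 December 2015: 278 days, exemption $137,000 → ($683,000 − $137,000) × 3.7% × 278/365 = $15,386.7288
Total = $18,879.1233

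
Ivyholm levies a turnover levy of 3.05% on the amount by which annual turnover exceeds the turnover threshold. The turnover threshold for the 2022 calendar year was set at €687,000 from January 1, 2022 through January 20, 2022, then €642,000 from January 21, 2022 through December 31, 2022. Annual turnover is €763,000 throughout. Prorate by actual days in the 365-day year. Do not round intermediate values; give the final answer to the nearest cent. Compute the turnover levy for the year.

€3,615.29

January 1 – January 20, 2022: 20 days, exemption €687,000 → (€763,000 − €687,000) × 3.05% × 20/365 = €127.0137
January 21 – December 31, 2022: 345 days, exemption €642,000 → (€763,000 − €642,000) × 3.05% × 345/365 = €3,488.2808
Total = €3,615.2945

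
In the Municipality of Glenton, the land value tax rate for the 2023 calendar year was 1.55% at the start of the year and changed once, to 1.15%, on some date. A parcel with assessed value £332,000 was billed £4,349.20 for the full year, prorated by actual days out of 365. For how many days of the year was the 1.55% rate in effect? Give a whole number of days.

Let d = days at the first rate; then 365 − d days at the second rate.
£332,000 × [1.55%·d + 1.15%·(365−d)] / 365 = £4,349.20
Solving gives d = 146, so the new rate took effect on 27 May 2023.

146 days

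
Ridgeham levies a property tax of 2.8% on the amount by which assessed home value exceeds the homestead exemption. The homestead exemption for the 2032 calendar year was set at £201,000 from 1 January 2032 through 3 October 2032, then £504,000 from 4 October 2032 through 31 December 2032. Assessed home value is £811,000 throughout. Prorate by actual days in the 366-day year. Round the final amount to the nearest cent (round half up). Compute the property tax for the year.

1 January – 3 October 2032: 277 days, exemption £201,000 → (£811,000 − £201,000) × 2.8% × 277/366 = £12,926.6667
4 October – 31 December 2032: 89 days, exemption £504,000 → (£811,000 − £504,000) × 2.8% × 89/366 = £2,090.2842
Total = £15,016.9508

£15,016.95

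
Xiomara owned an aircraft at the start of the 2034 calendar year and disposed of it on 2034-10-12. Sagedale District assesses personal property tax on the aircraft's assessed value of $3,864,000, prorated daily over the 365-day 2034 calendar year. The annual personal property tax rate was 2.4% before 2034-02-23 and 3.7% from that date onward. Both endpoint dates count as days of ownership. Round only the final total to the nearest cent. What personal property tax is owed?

2034-01-01 to 2034-02-22: 53 days at 2.4% → $3,864,000 × 2.4% × 53/365 = $13,465.7753
2034-02-23 to 2034-10-12: 232 days at 3.7% → $3,864,000 × 3.7% × 232/365 = $90,872.8110
Total = $104,338.5863

$104,338.59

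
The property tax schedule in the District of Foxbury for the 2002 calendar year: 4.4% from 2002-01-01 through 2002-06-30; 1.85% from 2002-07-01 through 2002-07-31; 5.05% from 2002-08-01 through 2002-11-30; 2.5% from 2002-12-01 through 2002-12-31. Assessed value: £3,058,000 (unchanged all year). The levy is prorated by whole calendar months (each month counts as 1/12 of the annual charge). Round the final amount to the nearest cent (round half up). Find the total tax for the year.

£129,837.58

2002-01-01 to 2002-06-30: 6 months at 4.4% → £3,058,000 × 4.4% × 6/12 = £67,276.0000
2002-07-01 to 2002-07-31: 1 month at 1.85% → £3,058,000 × 1.85% × 1/12 = £4,714.4167
2002-08-01 to 2002-11-30: 4 months at 5.05% → £3,058,000 × 5.05% × 4/12 = £51,476.3333
2002-12-01 to 2002-12-31: 1 month at 2.5% → £3,058,000 × 2.5% × 1/12 = £6,370.8333
Total = £129,837.5833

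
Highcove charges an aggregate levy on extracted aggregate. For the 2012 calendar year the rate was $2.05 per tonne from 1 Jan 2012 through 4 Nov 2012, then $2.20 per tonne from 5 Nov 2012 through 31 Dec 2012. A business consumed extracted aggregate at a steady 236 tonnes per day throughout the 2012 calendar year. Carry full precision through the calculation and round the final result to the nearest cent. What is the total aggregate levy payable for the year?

1 Jan – 4 Nov 2012: 309 days × 236 tonnes/day = 72,924 tonnes at $2.05/tonne → $149,494.20
5 Nov – 31 Dec 2012: 57 days × 236 tonnes/day = 13,452 tonnes at $2.20/tonne → $29,594.40

$179,088.60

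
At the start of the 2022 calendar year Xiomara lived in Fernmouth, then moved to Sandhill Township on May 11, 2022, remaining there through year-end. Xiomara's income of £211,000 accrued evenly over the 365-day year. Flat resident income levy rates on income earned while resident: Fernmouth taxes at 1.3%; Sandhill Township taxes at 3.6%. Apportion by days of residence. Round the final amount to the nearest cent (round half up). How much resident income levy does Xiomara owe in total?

Fernmouth, January 1 – May 10, 2022: 130 days → £211,000 × 1.3% × 130/365 = £976.9589
Sandhill Township, May 11 – December 31, 2022: 235 days → £211,000 × 3.6% × 235/365 = £4,890.5753
Total = £5,867.5342

£5,867.53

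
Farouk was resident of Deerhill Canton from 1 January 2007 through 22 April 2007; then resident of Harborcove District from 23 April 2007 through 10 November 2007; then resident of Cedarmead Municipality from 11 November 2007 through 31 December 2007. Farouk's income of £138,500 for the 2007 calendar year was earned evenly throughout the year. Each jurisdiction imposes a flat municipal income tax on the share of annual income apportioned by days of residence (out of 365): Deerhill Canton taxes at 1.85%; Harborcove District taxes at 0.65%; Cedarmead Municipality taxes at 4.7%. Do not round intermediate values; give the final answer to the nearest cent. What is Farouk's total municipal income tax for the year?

Deerhill Canton, 1 January – 22 April 2007: 112 days → £138,500 × 1.85% × 112/365 = £786.2247
Harborcove District, 23 April – 10 November 2007: 202 days → £138,500 × 0.65% × 202/365 = £498.2205
Cedarmead Municipality, 11 November – 31 December 2007: 51 days → £138,500 × 4.7% × 51/365 = £909.5466
Total = £2,193.9918

£2,193.99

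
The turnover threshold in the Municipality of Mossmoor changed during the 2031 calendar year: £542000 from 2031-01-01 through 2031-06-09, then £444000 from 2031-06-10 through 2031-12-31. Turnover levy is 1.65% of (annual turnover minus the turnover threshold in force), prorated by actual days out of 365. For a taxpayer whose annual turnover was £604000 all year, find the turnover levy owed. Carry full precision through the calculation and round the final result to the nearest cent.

£1931.18

2031-01-01 to 2031-06-09: 160 days, exemption £542000 → (£604000 − £542000) × 1.65% × 160/365 = £448.4384
2031-06-10 to 2031-12-31: 205 days, exemption £444000 → (£604000 − £444000) × 1.65% × 205/365 = £1482.7397
Total = £1931.1781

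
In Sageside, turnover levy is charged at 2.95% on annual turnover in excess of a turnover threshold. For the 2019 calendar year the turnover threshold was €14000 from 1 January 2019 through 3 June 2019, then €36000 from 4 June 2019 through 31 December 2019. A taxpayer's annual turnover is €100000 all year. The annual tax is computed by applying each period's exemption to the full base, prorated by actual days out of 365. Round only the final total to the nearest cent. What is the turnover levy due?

1 January – 3 June 2019: 154 days, exemption €14000 → (€100000 − €14000) × 2.95% × 154/365 = €1070.4055
4 June – 31 December 2019: 211 days, exemption €36000 → (€100000 − €36000) × 2.95% × 211/365 = €1091.4192
Total = €2161.8247

€2161.82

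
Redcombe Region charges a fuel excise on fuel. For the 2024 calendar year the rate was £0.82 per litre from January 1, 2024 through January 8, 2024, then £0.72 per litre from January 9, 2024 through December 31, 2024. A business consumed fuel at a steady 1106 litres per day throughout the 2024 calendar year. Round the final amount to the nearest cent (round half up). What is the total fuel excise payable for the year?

January 1 – January 8, 2024: 8 days × 1106 litres/day = 8,848 litres at £0.82/litre → £7255.36
January 9 – December 31, 2024: 358 days × 1106 litres/day = 395,948 litres at £0.72/litre → £285082.56

£292337.92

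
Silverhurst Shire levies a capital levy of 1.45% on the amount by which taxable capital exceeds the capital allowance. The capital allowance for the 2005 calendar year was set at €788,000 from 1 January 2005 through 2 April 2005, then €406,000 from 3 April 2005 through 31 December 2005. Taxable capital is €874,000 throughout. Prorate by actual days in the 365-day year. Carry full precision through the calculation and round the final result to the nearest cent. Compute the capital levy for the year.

€5,389.87

1 January – 2 April 2005: 92 days, exemption €788,000 → (€874,000 − €788,000) × 1.45% × 92/365 = €314.3123
3 April – 31 December 2005: 273 days, exemption €406,000 → (€874,000 − €406,000) × 1.45% × 273/365 = €5,075.5562
Total = €5,389.8685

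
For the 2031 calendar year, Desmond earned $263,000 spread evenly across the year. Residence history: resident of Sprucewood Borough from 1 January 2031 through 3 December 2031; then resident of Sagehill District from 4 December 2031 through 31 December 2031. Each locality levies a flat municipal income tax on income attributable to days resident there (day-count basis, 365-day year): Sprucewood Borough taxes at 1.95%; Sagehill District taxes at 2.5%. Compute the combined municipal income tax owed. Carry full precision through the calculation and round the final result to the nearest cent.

$5,239.46

Sprucewood Borough, 1 January – 3 December 2031: 337 days → $263,000 × 1.95% × 337/365 = $4,735.0808
Sagehill District, 4 December – 31 December 2031: 28 days → $263,000 × 2.5% × 28/365 = $504.3836
Total = $5,239.4644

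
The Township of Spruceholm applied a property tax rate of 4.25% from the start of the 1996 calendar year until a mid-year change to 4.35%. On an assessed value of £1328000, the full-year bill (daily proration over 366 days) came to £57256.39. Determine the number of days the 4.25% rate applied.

Let d = days at the first rate; then 366 − d days at the second rate.
£1328000 × [4.25%·d + 4.35%·(366−d)] / 366 = £57256.39
Solving gives d = 141, so the new rate took effect on 21 May 1996.

141 days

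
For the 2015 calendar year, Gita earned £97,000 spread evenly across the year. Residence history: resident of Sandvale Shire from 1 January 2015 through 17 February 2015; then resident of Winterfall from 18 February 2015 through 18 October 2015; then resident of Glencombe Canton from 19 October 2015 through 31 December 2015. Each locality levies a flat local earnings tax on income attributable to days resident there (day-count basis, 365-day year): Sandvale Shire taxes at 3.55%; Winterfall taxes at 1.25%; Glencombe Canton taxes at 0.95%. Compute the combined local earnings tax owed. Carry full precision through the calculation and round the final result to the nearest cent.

Sandvale Shire, 1 January – 17 February 2015: 48 days → £97,000 × 3.55% × 48/365 = £452.8438
Winterfall, 18 February – 18 October 2015: 243 days → £97,000 × 1.25% × 243/365 = £807.2260
Glencombe Canton, 19 October – 31 December 2015: 74 days → £97,000 × 0.95% × 74/365 = £186.8247
Total = £1,446.8945

£1,446.89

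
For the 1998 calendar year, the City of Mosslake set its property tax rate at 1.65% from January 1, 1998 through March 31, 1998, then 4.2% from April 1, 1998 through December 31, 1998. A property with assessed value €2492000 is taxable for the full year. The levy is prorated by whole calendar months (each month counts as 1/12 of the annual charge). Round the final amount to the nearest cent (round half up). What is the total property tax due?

€88777.50

January 1 – March 31, 1998: 3 months at 1.65% → €2492000 × 1.65% × 3/12 = €10279.5000
April 1 – December 31, 1998: 9 months at 4.2% → €2492000 × 4.2% × 9/12 = €78498.0000
Total = €88777.5000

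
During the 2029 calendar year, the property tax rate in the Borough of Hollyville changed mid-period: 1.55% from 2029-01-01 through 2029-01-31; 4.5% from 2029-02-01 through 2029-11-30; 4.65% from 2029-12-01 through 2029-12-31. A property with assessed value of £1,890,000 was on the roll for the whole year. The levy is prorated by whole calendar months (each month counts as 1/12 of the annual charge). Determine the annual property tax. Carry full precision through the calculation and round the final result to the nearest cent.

2029-01-01 to 2029-01-31: 1 month at 1.55% → £1,890,000 × 1.55% × 1/12 = £2,441.2500
2029-02-01 to 2029-11-30: 10 months at 4.5% → £1,890,000 × 4.5% × 10/12 = £70,875.0000
2029-12-01 to 2029-12-31: 1 month at 4.65% → £1,890,000 × 4.65% × 1/12 = £7,323.7500
Total = £80,640.0000

£80,640.00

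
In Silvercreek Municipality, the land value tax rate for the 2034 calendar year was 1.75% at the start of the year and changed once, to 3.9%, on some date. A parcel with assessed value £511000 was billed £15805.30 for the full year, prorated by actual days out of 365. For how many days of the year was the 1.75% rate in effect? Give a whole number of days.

Let d = days at the first rate; then 365 − d days at the second rate.
£511000 × [1.75%·d + 3.9%·(365−d)] / 365 = £15805.30
Solving gives d = 137, so the new rate took effect on May 18, 2034.

137 days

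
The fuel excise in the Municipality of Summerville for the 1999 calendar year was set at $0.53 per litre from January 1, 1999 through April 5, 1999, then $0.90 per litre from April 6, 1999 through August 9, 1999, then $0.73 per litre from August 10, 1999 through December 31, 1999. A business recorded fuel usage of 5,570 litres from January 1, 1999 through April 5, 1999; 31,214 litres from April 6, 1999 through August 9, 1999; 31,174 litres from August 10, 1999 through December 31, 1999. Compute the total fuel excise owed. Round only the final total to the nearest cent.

$53,801.72

January 1 – April 5, 1999: 5,570 litres at $0.53/litre → $2,952.10
April 6 – August 9, 1999: 31,214 litres at $0.90/litre → $28,092.60
August 10 – December 31, 1999: 31,174 litres at $0.73/litre → $22,757.02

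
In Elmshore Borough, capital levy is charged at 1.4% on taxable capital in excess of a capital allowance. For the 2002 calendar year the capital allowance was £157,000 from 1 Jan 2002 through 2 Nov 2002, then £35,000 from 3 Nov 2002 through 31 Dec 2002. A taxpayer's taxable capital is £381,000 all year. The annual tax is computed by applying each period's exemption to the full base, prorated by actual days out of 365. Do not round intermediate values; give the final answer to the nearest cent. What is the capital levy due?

1 Jan – 2 Nov 2002: 306 days, exemption £157,000 → (£381,000 − £157,000) × 1.4% × 306/365 = £2,629.0849
3 Nov – 31 Dec 2002: 59 days, exemption £35,000 → (£381,000 − £35,000) × 1.4% × 59/365 = £783.0027
Total = £3,412.0877

£3,412.09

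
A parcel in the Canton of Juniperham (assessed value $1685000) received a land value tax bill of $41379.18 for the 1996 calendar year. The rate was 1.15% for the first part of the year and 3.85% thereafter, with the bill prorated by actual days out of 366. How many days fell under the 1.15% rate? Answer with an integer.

Let d = days at the first rate; then 366 − d days at the second rate.
$1685000 × [1.15%·d + 3.85%·(366−d)] / 366 = $41379.18
Solving gives d = 189, so the new rate took effect on July 8, 1996.

189 days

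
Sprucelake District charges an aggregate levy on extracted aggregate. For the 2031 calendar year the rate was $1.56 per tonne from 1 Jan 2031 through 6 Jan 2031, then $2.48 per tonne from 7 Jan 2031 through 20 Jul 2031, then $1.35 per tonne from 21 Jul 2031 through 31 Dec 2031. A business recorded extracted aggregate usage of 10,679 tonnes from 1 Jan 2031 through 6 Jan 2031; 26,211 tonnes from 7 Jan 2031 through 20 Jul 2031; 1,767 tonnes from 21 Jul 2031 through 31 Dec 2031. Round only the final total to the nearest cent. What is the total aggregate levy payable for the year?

$84,047.97

1 Jan – 6 Jan 2031: 10,679 tonnes at $1.56/tonne → $16,659.24
7 Jan – 20 Jul 2031: 26,211 tonnes at $2.48/tonne → $65,003.28
21 Jul – 31 Dec 2031: 1,767 tonnes at $1.35/tonne → $2,385.45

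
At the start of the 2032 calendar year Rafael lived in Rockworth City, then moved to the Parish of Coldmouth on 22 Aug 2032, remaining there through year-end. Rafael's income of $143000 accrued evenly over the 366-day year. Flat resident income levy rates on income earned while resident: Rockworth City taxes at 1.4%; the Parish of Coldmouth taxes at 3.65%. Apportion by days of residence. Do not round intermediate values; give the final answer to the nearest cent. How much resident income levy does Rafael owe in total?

Rockworth City, 1 Jan – 21 Aug 2032: 234 days → $143000 × 1.4% × 234/366 = $1279.9672
The Parish of Coldmouth, 22 Aug – 31 Dec 2032: 132 days → $143000 × 3.65% × 132/366 = $1882.4426
Total = $3162.4098

$3162.41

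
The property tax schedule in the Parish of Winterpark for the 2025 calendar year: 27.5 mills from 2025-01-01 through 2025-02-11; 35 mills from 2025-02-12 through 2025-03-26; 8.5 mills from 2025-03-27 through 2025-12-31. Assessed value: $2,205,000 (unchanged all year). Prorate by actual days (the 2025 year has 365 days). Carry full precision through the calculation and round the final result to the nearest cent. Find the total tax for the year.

$30,447.12

2025-01-01 to 2025-02-11: 42 days at 27.5 mills → $2,205,000 × 2.75% × 42/365 = $6,977.4658
2025-02-12 to 2025-03-26: 43 days at 35 mills → $2,205,000 × 3.5% × 43/365 = $9,091.8493
2025-03-27 to 2025-12-31: 280 days at 8.5 mills → $2,205,000 × 0.85% × 280/365 = $14,377.8082
Total = $30,447.1233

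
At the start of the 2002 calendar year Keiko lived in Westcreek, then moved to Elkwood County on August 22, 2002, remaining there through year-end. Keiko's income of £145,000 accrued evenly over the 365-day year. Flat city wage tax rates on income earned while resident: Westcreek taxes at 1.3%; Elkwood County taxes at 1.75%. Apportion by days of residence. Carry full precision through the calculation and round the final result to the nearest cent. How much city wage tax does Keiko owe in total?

Westcreek, January 1 – August 21, 2002: 233 days → £145,000 × 1.3% × 233/365 = £1,203.3014
Elkwood County, August 22 – December 31, 2002: 132 days → £145,000 × 1.75% × 132/365 = £917.6712
Total = £2,120.9726

£2,120.97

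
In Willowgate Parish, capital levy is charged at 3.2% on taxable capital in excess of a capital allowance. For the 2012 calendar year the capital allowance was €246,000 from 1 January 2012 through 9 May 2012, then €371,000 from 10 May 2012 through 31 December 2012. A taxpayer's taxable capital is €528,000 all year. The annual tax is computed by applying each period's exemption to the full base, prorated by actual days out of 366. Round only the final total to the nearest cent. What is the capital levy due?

1 January – 9 May 2012: 130 days, exemption €246,000 → (€528,000 − €246,000) × 3.2% × 130/366 = €3,205.2459
10 May – 31 December 2012: 236 days, exemption €371,000 → (€528,000 − €371,000) × 3.2% × 236/366 = €3,239.5191
Total = €6,444.7650

€6,444.77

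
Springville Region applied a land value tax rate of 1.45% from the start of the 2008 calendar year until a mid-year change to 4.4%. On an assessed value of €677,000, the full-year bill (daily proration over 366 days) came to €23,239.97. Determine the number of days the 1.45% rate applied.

120 days

Let d = days at the first rate; then 366 − d days at the second rate.
€677,000 × [1.45%·d + 4.4%·(366−d)] / 366 = €23,239.97
Solving gives d = 120, so the new rate took effect on April 30, 2008.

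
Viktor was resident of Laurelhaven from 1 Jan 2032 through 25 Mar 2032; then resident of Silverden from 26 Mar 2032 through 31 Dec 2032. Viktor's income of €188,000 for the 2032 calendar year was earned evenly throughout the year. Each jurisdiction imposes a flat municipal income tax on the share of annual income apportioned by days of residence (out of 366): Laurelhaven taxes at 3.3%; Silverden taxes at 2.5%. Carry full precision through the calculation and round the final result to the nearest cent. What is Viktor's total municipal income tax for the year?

Laurelhaven, 1 Jan – 25 Mar 2032: 85 days → €188,000 × 3.3% × 85/366 = €1,440.8197
Silverden, 26 Mar – 31 Dec 2032: 281 days → €188,000 × 2.5% × 281/366 = €3,608.4699
Total = €5,049.2896

€5,049.29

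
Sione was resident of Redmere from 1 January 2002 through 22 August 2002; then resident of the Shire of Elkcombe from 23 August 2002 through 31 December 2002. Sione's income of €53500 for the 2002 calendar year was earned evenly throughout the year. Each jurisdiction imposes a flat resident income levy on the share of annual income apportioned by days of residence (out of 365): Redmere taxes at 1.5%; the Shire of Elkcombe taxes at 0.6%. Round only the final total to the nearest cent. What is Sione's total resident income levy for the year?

€629.69

Redmere, 1 January – 22 August 2002: 234 days → €53500 × 1.5% × 234/365 = €514.4795
The Shire of Elkcombe, 23 August – 31 December 2002: 131 days → €53500 × 0.6% × 131/365 = €115.2082
Total = €629.6877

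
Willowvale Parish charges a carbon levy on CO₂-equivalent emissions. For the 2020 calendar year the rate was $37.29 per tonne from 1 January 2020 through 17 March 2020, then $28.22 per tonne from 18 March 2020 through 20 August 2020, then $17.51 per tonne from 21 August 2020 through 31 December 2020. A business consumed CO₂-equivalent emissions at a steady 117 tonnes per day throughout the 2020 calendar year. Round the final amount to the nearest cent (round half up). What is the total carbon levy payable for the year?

$1,123,490.16

1 January – 17 March 2020: 77 days × 117 tonnes/day = 9,009 tonnes at $37.29/tonne → $335,945.61
18 March – 20 August 2020: 156 days × 117 tonnes/day = 18,252 tonnes at $28.22/tonne → $515,071.44
21 August – 31 December 2020: 133 days × 117 tonnes/day = 15,561 tonnes at $17.51/tonne → $272,473.11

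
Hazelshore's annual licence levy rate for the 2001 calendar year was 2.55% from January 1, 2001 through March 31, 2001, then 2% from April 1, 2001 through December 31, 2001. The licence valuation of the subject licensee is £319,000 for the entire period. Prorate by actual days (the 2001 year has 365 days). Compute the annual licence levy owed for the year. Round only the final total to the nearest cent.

January 1 – March 31, 2001: 90 days at 2.55% → £319,000 × 2.55% × 90/365 = £2,005.7671
April 1 – December 31, 2001: 275 days at 2% → £319,000 × 2% × 275/365 = £4,806.8493
Total = £6,812.6164

£6,812.62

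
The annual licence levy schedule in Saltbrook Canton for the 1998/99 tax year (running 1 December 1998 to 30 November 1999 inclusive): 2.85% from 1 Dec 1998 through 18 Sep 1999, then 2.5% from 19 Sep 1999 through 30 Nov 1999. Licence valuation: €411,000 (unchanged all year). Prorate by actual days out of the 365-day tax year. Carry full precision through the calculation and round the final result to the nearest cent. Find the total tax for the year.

€11,425.80

1 Dec 1998 – 18 Sep 1999: 292 days at 2.85% → €411,000 × 2.85% × 292/365 = €9,370.8000
19 Sep – 30 Nov 1999: 73 days at 2.5% → €411,000 × 2.5% × 73/365 = €2,055.0000
Total = €11,425.8000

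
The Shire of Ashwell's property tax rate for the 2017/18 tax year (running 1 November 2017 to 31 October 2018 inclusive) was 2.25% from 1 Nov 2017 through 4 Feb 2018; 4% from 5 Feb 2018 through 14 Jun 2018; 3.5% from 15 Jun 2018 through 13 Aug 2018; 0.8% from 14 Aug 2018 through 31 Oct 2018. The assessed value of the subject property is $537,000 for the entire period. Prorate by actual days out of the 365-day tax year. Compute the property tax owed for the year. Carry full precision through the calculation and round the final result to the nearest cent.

$14,847.68

1 Nov 2017 – 4 Feb 2018: 96 days at 2.25% → $537,000 × 2.25% × 96/365 = $3,177.8630
5 Feb – 14 Jun 2018: 130 days at 4% → $537,000 × 4% × 130/365 = $7,650.4110
15 Jun – 13 Aug 2018: 60 days at 3.5% → $537,000 × 3.5% × 60/365 = $3,089.5890
14 Aug – 31 Oct 2018: 79 days at 0.8% → $537,000 × 0.8% × 79/365 = $929.8192
Total = $14,847.6822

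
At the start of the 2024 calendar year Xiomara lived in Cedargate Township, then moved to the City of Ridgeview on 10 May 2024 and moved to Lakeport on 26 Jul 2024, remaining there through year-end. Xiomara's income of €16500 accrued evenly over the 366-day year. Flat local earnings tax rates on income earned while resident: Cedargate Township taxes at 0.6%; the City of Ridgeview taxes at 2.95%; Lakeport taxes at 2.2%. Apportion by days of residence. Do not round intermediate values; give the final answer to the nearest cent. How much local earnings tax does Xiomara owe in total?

Cedargate Township, 1 Jan – 9 May 2024: 130 days → €16500 × 0.6% × 130/366 = €35.1639
The City of Ridgeview, 10 May – 25 Jul 2024: 77 days → €16500 × 2.95% × 77/366 = €102.4037
Lakeport, 26 Jul – 31 Dec 2024: 159 days → €16500 × 2.2% × 159/366 = €157.6967
Total = €295.2643

€295.26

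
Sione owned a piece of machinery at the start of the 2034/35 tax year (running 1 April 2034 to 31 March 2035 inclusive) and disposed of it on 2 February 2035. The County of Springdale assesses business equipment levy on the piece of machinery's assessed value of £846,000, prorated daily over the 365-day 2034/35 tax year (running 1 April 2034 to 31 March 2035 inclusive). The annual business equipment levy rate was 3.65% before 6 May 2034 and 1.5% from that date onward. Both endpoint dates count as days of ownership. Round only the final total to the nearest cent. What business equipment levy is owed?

£12,452.42

1 April – 5 May 2034: 35 days at 3.65% → £846,000 × 3.65% × 35/365 = £2,961.0000
6 May 2034 – 2 February 2035: 273 days at 1.5% → £846,000 × 1.5% × 273/365 = £9,491.4247
Total = £12,452.4247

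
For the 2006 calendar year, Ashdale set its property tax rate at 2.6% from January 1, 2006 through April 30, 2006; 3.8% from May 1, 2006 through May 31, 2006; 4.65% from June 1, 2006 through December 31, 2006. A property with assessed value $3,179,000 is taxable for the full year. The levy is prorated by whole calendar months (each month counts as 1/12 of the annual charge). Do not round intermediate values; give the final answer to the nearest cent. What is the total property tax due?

$123,848.54

January 1 – April 30, 2006: 4 months at 2.6% → $3,179,000 × 2.6% × 4/12 = $27,551.3333
May 1 – May 31, 2006: 1 month at 3.8% → $3,179,000 × 3.8% × 1/12 = $10,066.8333
June 1 – December 31, 2006: 7 months at 4.65% → $3,179,000 × 4.65% × 7/12 = $86,230.3750
Total = $123,848.5417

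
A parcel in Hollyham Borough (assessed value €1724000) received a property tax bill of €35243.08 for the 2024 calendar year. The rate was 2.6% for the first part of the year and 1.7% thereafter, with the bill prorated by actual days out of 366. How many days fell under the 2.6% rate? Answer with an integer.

Let d = days at the first rate; then 366 − d days at the second rate.
€1724000 × [2.6%·d + 1.7%·(366−d)] / 366 = €35243.08
Solving gives d = 140, so the new rate took effect on 20 May 2024.

140 days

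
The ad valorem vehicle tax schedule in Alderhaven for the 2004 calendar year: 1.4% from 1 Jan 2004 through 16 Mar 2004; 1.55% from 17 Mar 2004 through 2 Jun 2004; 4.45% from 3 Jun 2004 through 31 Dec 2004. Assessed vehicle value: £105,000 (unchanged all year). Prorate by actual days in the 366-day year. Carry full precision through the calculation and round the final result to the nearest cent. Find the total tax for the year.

1 Jan – 16 Mar 2004: 76 days at 1.4% → £105,000 × 1.4% × 76/366 = £305.2459
17 Mar – 2 Jun 2004: 78 days at 1.55% → £105,000 × 1.55% × 78/366 = £346.8443
3 Jun – 31 Dec 2004: 212 days at 4.45% → £105,000 × 4.45% × 212/366 = £2,706.4754
Total = £3,358.5656

£3,358.57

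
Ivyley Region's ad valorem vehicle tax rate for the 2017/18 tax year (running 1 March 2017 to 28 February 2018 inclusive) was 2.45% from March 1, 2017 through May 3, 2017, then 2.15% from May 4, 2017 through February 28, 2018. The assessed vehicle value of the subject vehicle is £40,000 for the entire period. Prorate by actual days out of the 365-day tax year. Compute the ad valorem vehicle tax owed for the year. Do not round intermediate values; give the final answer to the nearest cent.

£881.04

March 1 – May 3, 2017: 64 days at 2.45% → £40,000 × 2.45% × 64/365 = £171.8356
May 4, 2017 – February 28, 2018: 301 days at 2.15% → £40,000 × 2.15% × 301/365 = £709.2055
Total = £881.0411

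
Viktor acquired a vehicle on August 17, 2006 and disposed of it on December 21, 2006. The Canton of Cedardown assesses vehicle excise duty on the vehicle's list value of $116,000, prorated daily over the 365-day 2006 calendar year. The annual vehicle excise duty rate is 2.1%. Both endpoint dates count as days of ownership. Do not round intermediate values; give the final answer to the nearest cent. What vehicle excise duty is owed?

$847.59

Days held (August 17 – December 21, 2006): 127 out of 365
Tax = $116,000 × 2.1% × 127/365 = $847.5945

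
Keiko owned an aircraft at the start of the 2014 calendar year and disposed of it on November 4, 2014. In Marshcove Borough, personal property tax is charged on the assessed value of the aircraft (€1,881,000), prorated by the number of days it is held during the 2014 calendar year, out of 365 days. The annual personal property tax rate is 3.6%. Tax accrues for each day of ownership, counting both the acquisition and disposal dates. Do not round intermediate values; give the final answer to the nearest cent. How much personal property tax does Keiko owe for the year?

€57,141.17

Days held (January 1 – November 4, 2014): 308 out of 365
Tax = €1,881,000 × 3.6% × 308/365 = €57,141.1726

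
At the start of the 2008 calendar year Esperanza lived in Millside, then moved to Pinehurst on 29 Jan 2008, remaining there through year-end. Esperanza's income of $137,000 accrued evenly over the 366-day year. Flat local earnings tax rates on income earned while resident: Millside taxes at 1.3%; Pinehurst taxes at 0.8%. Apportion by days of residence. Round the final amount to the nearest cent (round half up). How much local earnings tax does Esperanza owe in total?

Millside, 1 Jan – 28 Jan 2008: 28 days → $137,000 × 1.3% × 28/366 = $136.2514
Pinehurst, 29 Jan – 31 Dec 2008: 338 days → $137,000 × 0.8% × 338/366 = $1,012.1530
Total = $1,148.4044

$1,148.40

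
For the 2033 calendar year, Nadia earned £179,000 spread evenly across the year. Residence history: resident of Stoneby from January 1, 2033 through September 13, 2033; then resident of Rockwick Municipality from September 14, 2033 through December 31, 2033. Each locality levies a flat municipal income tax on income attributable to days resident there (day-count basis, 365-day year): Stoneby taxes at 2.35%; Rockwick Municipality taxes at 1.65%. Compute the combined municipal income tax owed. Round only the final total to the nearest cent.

£3,832.32

Stoneby, January 1 – September 13, 2033: 256 days → £179,000 × 2.35% × 256/365 = £2,950.3123
Rockwick Municipality, September 14 – December 31, 2033: 109 days → £179,000 × 1.65% × 109/365 = £882.0041
Total = £3,832.3164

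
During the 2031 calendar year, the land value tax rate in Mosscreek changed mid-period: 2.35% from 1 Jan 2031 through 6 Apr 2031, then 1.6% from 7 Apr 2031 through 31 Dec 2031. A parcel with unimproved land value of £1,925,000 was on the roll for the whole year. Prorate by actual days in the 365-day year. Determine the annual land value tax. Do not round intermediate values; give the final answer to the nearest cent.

£34,597.26

1 Jan – 6 Apr 2031: 96 days at 2.35% → £1,925,000 × 2.35% × 96/365 = £11,898.0822
7 Apr – 31 Dec 2031: 269 days at 1.6% → £1,925,000 × 1.6% × 269/365 = £22,699.1781
Total = £34,597.2603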